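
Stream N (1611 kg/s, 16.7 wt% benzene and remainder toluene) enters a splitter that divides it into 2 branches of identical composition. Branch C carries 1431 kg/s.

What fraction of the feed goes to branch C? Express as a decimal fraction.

Fraction to C = 1431/1611 = 0.8883.

0.888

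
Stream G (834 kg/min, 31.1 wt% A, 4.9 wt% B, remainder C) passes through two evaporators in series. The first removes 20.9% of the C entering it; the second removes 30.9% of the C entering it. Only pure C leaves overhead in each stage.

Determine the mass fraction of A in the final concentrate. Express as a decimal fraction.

C in feed = 834×0.640 = 533.76 kg/min.
After stage 1: C left = (1−0.209)×533.76 = 422.2; stream total = 722.44 kg/min.
After stage 2: C left = (1−0.309)×422.2 = 291.74; final concentrate = 591.98 kg/min.
A fraction = 259.37/591.98 = 0.438.

0.438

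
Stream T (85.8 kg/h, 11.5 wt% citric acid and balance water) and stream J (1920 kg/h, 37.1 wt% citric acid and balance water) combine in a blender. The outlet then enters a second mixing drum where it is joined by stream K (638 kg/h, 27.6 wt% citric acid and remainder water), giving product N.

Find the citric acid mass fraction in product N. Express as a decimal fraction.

0.340

Overall, product flow = 2643.8 kg/h.
citric acid in = 85.8×0.115 + 1920×0.371 + 638×0.276 = 898.27 kg/h.
citric acid fraction in N = 0.340.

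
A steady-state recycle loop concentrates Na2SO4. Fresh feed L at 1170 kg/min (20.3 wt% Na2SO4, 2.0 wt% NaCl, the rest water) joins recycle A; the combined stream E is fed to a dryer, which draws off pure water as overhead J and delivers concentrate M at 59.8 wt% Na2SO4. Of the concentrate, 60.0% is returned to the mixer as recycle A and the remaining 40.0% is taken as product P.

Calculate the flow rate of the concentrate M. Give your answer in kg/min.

992.9 kg/min

Overall Na2SO4 balance (none leaves overhead): Na2SO4 in fresh feed = Na2SO4 in product, i.e. 1170×0.203 = (1−0.600)·M·0.598.
M = 237.51/(0.598×0.400) = 992.93 kg/min.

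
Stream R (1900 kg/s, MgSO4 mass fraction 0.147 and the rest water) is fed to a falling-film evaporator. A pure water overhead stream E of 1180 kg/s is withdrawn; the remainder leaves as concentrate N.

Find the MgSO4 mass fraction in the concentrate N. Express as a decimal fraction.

MgSO4 is not removed: 1900×0.147 = 279.3 kg/s of MgSO4 enters N.
Concentrate = 1900 − 1180 = 720 kg/s.
Mass fraction = 279.3/720 = 0.388.

0.388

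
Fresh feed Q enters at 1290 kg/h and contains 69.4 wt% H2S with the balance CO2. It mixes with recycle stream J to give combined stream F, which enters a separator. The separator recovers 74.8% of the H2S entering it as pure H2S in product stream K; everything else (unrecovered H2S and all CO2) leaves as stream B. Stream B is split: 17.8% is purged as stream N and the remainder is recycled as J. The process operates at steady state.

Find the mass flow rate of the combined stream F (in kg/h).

CO2 enters only via Q and leaves only via the purge: 1290×0.306 = 0.178×(CO2 in B), and the separator passes all CO2, so CO2 in F = CO2 in B = 2217.6 kg/h.
H2S in F: m_A = 1290×0.694 + (1−0.178)·(1−0.748)·m_A, so m_A = 895.26/0.7929 = 1129.2 kg/h.
F = 1129.2 + 2217.6 = 3346.8 kg/h.

3347 kg/h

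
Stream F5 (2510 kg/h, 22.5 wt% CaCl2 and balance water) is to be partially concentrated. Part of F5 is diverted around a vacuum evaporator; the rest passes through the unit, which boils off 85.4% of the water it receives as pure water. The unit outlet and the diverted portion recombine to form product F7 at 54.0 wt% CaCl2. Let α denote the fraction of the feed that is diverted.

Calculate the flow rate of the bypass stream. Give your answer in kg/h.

All 2510×0.225 = 564.75 kg/h of CaCl2 reaches F7, so F7 = 564.75/0.540 = 1045.8 kg/h and vapour = 1464.2 kg/h.
The evaporator receives (1−α)·2510 of feed at 0.775 water and removes 0.854 of that water:
0.854×0.775×(1−α)×2510 = 1464.2
(1−α) = 1464.2/1661.2 = 0.8814;  α = 0.1186.
Bypass flow = 0.1186×2510 = 297.77 kg/h.

297.8 kg/h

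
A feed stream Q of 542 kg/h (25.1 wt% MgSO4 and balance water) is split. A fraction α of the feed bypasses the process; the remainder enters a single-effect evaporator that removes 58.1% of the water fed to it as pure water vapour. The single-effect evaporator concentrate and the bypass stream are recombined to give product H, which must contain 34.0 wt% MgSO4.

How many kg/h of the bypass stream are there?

216 kg/h

All 542×0.251 = 136.04 kg/h of MgSO4 reaches H, so H = 136.04/0.340 = 400.12 kg/h and vapour = 141.88 kg/h.
The evaporator receives (1−α)·542 of feed at 0.749 water and removes 0.581 of that water:
0.581×0.749×(1−α)×542 = 141.88
(1−α) = 141.88/235.86 = 0.6015;  α = 0.3985.
Bypass flow = 0.3985×542 = 215.97 kg/h.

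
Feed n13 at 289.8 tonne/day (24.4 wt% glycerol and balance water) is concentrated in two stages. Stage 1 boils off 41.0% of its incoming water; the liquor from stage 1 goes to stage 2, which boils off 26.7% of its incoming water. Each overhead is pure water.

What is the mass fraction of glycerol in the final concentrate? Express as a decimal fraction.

water in feed = 289.8×0.756 = 219.09 tonne/day.
After stage 1: water left = (1−0.410)×219.09 = 129.26; stream total = 199.97 tonne/day.
After stage 2: water left = (1−0.267)×129.26 = 94.749; final concentrate = 165.46 tonne/day.
glycerol fraction = 70.711/165.46 = 0.4274.

0.4274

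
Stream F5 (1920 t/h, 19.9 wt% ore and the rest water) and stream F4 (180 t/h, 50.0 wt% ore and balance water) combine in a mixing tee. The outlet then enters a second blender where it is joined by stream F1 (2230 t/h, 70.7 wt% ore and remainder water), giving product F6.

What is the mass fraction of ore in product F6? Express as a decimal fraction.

Overall, product flow = 4330 t/h.
ore in = 1920×0.199 + 180×0.500 + 2230×0.707 = 2048.7 t/h.
ore fraction in F6 = 0.4731.

0.4731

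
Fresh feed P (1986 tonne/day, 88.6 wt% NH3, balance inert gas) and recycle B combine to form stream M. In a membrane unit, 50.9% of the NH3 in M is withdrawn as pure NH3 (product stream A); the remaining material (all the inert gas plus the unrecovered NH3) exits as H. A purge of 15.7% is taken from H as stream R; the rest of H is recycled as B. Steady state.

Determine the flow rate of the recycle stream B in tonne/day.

inert gas enters only via P and leaves only via the purge: 1986×0.114 = 0.157×(inert gas in H), and the membrane unit passes all inert gas, so inert gas in M = inert gas in H = 1442.1 tonne/day.
NH3 in M: m_A = 1986×0.886 + (1−0.157)·(1−0.509)·m_A, so m_A = 1759.6/0.5861 = 3002.3 tonne/day.
H = (1−0.509)×3002.3 + 1442.1 = 2916.2 tonne/day.
Recycle B = (1−0.157)×2916.2 = 2458.3 tonne/day.

2458 tonne/day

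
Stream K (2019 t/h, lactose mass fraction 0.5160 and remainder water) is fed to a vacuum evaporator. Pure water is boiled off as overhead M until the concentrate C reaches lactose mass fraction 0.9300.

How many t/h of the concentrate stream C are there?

1120 t/h

lactose is conserved: 2019×0.516 = 1041.8 t/h all reports to the concentrate.
Concentrate = 1041.8/(target fraction) = 1120.2 t/h.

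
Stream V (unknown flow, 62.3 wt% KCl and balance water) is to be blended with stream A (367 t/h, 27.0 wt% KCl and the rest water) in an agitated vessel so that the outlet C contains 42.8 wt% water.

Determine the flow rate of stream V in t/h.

2173 t/h

Let V be the unknown flow. Total out = 367 + V.
water balance: 267.91 + 0.377·V = 0.428·(367 + V)
(0.377 − 0.428)·V = 0.428×367 − 267.91 = -110.83
V = -110.83 / -0.051 = 2173.2 t/h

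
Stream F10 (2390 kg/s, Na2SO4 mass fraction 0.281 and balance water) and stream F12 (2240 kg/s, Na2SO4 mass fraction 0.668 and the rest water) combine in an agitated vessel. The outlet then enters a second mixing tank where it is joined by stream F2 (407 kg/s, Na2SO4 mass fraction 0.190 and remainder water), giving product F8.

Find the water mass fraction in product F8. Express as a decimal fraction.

Overall, product flow = 5037 kg/s.
water in = 2390×0.719 + 2240×0.332 + 407×0.810 = 2791.8 kg/s.
water fraction in F8 = 0.554.

0.554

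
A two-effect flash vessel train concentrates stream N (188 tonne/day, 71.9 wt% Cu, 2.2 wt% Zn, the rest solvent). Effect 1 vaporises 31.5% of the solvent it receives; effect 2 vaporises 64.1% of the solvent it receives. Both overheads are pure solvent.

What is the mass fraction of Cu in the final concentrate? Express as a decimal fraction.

0.894

solvent in feed = 188×0.259 = 48.692 tonne/day.
After stage 1: solvent left = (1−0.315)×48.692 = 33.354; stream total = 172.66 tonne/day.
After stage 2: solvent left = (1−0.641)×33.354 = 11.974; final concentrate = 151.28 tonne/day.
Cu fraction = 135.17/151.28 = 0.894.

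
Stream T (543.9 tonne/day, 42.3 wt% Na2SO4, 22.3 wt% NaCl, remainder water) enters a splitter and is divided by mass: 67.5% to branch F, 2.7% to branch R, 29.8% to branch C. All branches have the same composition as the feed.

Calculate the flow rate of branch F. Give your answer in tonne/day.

367.1 tonne/day

Branch F flow = 0.675×543.9 = 367.13 tonne/day.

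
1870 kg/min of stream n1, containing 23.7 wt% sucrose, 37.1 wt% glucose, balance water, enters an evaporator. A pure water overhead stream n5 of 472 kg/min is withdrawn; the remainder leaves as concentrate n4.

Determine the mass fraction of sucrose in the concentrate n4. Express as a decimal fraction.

0.317

sucrose is not removed: 1870×0.237 = 443.19 kg/min of sucrose enters n4.
Concentrate = 1870 − 472 = 1398 kg/min.
Mass fraction = 443.19/1398 = 0.317.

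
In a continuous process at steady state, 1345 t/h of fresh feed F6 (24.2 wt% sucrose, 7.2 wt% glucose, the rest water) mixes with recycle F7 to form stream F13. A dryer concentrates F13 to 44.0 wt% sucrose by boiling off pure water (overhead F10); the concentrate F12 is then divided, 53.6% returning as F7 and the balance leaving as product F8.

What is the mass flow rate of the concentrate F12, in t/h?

Overall sucrose balance (none leaves overhead): sucrose in fresh feed = sucrose in product, i.e. 1345×0.242 = (1−0.536)·F12·0.440.
F12 = 325.49/(0.440×0.464) = 1594.3 t/h.

1594 t/h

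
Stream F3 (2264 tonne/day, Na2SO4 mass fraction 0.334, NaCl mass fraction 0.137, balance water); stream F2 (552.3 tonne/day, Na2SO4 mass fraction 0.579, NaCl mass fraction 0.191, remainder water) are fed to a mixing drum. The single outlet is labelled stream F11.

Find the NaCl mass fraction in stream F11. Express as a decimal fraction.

Total flow out = 2264 + 552.3 = 2816.3 tonne/day.
NaCl in = 2264×0.137 + 552.3×0.191 = 415.66 tonne/day.
NaCl mass fraction in F11 = 415.66/2816.3 = 0.148.

0.148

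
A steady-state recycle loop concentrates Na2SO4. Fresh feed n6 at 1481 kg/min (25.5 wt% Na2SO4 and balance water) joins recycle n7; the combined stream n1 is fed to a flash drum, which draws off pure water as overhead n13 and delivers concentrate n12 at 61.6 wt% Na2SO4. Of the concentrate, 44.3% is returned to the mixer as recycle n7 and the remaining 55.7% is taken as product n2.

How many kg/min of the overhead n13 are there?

867.9 kg/min

Overall Na2SO4 balance (none leaves overhead): Na2SO4 in fresh feed = Na2SO4 in product, i.e. 1481×0.255 = (1−0.443)·n12·0.616.
n12 = 377.66/(0.616×0.557) = 1100.7 kg/min.
Recycle n7 = 0.443×1100.7 = 487.6 kg/min.
Combined feed n1 = 1481 + 487.6 = 1968.6 kg/min.
Overhead n13 = n1 − n12 = 1968.6 − 1100.7 = 867.92 kg/min.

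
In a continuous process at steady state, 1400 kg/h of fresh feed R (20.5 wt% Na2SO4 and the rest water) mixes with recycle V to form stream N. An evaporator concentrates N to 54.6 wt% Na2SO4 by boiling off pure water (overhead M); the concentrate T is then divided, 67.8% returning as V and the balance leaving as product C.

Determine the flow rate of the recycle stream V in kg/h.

1107 kg/h

Overall Na2SO4 balance (none leaves overhead): Na2SO4 in fresh feed = Na2SO4 in product, i.e. 1400×0.205 = (1−0.678)·T·0.546.
T = 287/(0.546×0.322) = 1632.4 kg/h.
Recycle V = 0.678×1632.4 = 1106.8 kg/h.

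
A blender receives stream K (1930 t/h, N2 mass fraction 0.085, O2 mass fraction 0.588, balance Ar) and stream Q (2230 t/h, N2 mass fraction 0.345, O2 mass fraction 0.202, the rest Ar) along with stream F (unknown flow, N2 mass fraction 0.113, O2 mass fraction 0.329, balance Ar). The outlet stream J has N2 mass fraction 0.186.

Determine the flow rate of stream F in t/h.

Let F be the unknown flow. Total out = 4160 + F.
N2 balance: 933.4 + 0.113·F = 0.186·(4160 + F)
(0.113 − 0.186)·F = 0.186×4160 − 933.4 = -159.64
F = -159.64 / -0.073 = 2186.8 t/h

2187 t/h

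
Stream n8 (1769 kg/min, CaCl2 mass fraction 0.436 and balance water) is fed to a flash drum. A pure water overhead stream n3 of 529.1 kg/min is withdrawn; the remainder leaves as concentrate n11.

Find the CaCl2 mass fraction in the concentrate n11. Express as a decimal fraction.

CaCl2 is not removed: 1769×0.436 = 771.28 kg/min of CaCl2 enters n11.
Concentrate = 1769 − 529.1 = 1239.9 kg/min.
Mass fraction = 771.28/1239.9 = 0.622.

0.622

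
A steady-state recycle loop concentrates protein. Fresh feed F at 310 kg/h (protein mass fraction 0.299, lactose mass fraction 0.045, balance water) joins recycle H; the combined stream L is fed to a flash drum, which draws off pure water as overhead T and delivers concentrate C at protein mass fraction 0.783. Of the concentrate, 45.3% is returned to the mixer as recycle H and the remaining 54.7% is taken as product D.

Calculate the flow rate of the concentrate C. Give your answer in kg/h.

216.4 kg/h

Overall protein balance (none leaves overhead): protein in fresh feed = protein in product, i.e. 310×0.299 = (1−0.453)·C·0.783.
C = 92.69/(0.783×0.547) = 216.41 kg/h.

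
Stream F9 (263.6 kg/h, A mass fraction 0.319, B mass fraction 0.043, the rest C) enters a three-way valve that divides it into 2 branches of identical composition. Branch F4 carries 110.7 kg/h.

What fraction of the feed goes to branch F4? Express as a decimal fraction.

0.420

Fraction to F4 = 110.7/263.6 = 0.4200.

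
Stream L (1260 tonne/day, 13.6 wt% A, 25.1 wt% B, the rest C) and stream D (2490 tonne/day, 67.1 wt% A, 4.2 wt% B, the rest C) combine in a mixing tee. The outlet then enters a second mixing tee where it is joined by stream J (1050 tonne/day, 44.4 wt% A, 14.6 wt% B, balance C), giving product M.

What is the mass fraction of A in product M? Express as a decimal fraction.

Overall, product flow = 4800 tonne/day.
A in = 1260×0.136 + 2490×0.671 + 1050×0.444 = 2308.4 tonne/day.
A fraction in M = 0.481.

0.481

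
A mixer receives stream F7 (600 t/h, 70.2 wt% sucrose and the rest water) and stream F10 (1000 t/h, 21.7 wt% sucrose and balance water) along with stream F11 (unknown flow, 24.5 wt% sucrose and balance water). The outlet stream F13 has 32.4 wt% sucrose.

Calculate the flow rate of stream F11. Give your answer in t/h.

1516 t/h

Let F11 be the unknown flow. Total out = 1600 + F11.
sucrose balance: 638.2 + 0.245·F11 = 0.324·(1600 + F11)
(0.245 − 0.324)·F11 = 0.324×1600 − 638.2 = -119.8
F11 = -119.8 / -0.079 = 1516.5 t/h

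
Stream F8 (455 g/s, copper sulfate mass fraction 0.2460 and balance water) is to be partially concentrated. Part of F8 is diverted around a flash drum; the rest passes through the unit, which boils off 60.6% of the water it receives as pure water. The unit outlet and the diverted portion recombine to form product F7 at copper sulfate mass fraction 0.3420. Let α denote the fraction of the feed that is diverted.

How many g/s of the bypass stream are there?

175.5 g/s

All 455×0.246 = 111.93 g/s of copper sulfate reaches F7, so F7 = 111.93/0.342 = 327.28 g/s and vapour = 127.72 g/s.
The evaporator receives (1−α)·455 of feed at 0.754 water and removes 0.606 of that water:
0.606×0.754×(1−α)×455 = 127.72
(1−α) = 127.72/207.9 = 0.6143;  α = 0.3857.
Bypass flow = 0.3857×455 = 175.48 g/s.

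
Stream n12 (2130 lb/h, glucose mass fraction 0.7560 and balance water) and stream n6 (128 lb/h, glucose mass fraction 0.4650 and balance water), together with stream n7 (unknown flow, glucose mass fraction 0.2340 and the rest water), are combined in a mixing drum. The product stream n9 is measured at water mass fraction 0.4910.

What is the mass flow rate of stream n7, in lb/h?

Let n7 be the unknown flow. Total out = 2258 + n7.
water balance: 588.2 + 0.766·n7 = 0.491·(2258 + n7)
(0.766 − 0.491)·n7 = 0.491×2258 − 588.2 = 520.48
n7 = 520.48 / 0.275 = 1892.6 lb/h

1893 lb/h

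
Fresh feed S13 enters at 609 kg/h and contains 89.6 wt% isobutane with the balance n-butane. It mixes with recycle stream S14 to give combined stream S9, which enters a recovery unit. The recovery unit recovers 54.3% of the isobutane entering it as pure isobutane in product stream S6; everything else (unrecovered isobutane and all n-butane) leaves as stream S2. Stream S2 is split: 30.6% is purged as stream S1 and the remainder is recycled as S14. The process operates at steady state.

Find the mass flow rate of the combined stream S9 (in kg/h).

1006 kg/h

n-butane enters only via S13 and leaves only via the purge: 609×0.104 = 0.306×(n-butane in S2), and the recovery unit passes all n-butane, so n-butane in S9 = n-butane in S2 = 206.98 kg/h.
isobutane in S9: m_A = 609×0.896 + (1−0.306)·(1−0.543)·m_A, so m_A = 545.66/0.6828 = 799.11 kg/h.
S9 = 799.11 + 206.98 = 1006.1 kg/h.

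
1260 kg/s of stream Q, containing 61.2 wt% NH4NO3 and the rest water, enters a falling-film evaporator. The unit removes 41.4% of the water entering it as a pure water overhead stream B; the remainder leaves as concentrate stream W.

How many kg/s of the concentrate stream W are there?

1058 kg/s

water entering = 1260×0.388 = 488.88 kg/s; overhead removed = 0.414×488.88 = 202.4 kg/s.
Concentrate = 1260 − 202.4 = 1057.6 kg/s.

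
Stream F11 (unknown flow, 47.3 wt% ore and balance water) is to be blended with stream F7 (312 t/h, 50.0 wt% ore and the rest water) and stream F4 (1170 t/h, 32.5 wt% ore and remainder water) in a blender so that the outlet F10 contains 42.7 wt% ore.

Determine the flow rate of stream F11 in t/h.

Let F11 be the unknown flow. Total out = 1482 + F11.
ore balance: 536.25 + 0.473·F11 = 0.427·(1482 + F11)
(0.473 − 0.427)·F11 = 0.427×1482 − 536.25 = 96.564
F11 = 96.564 / 0.046 = 2099.2 t/h

2099 t/h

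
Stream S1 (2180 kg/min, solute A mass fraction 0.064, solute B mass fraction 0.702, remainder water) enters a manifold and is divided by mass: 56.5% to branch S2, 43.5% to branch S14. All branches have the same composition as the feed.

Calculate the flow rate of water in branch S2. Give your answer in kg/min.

288.2 kg/min

Branch S2 total = 0.565×2180 = 1231.7 kg/min.
water in S2 = 0.234×1231.7 = 288.22 kg/min.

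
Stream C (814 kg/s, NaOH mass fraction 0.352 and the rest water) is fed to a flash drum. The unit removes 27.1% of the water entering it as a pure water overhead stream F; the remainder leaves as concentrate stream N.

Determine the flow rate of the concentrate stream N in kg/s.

671.1 kg/s

water entering = 814×0.648 = 527.47 kg/s; overhead removed = 0.271×527.47 = 142.94 kg/s.
Concentrate = 814 − 142.94 = 671.06 kg/s.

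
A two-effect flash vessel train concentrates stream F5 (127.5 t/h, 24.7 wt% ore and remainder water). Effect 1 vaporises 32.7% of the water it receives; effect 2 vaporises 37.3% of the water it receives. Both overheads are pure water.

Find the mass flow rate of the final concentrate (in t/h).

72 t/h

water in feed = 127.5×0.753 = 96.008 t/h.
After stage 1: water left = (1−0.327)×96.008 = 64.613; stream total = 96.106 t/h.
After stage 2: water left = (1−0.373)×64.613 = 40.512; final concentrate = 72.005 t/h.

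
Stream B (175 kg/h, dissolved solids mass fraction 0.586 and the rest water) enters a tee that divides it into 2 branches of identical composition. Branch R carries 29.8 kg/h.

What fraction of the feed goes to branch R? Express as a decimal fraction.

0.170

Fraction to R = 29.8/175 = 0.1703.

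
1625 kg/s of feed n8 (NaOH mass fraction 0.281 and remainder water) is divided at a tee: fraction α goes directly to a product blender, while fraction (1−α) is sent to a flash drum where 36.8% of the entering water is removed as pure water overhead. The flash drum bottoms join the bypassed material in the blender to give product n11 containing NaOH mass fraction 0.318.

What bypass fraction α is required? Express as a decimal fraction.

0.560

All 1625×0.281 = 456.63 kg/s of NaOH reaches n11, so n11 = 456.63/0.318 = 1435.9 kg/s and vapour = 189.07 kg/s.
The evaporator receives (1−α)·1625 of feed at 0.719 water and removes 0.368 of that water:
0.368×0.719×(1−α)×1625 = 189.07
(1−α) = 189.07/429.96 = 0.4397;  α = 0.5603.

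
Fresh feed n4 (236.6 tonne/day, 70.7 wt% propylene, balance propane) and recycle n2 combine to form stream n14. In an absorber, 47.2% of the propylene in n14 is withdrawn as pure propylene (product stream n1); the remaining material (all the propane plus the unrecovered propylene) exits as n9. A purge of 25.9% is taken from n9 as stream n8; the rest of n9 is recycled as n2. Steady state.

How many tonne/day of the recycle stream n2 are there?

propane enters only via n4 and leaves only via the purge: 236.6×0.293 = 0.259×(propane in n9), and the absorber passes all propane, so propane in n14 = propane in n9 = 267.66 tonne/day.
propylene in n14: m_A = 236.6×0.707 + (1−0.259)·(1−0.472)·m_A, so m_A = 167.28/0.6088 = 274.79 tonne/day.
n9 = (1−0.472)×274.79 + 267.66 = 412.75 tonne/day.
Recycle n2 = (1−0.259)×412.75 = 305.84 tonne/day.

305.8 tonne/day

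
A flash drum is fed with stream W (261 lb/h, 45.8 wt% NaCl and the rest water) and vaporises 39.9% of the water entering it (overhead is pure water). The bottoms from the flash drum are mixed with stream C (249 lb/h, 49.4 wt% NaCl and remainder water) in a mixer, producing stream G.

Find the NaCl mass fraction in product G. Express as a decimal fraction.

0.535

Vapour removed = 0.399×0.542×261 = 56.443 lb/h; concentrate = 204.56 lb/h.
NaCl reaching the mixer = 119.54 (from concentrate) + 249×0.494 = 242.54 lb/h.
Product flow = 204.56 + 249 = 453.56 lb/h; NaCl fraction = 0.535.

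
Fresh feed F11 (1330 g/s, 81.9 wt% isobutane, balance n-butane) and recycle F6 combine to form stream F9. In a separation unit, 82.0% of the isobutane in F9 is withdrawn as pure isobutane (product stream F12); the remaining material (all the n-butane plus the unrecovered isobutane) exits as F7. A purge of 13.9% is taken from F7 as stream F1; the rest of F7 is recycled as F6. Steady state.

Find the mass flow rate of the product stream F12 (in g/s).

1057 g/s

isobutane in F9: m_A = 1330×0.819 + (1−0.139)·(1−0.820)·m_A, so m_A = 1089.3/0.8450 = 1289 g/s.
Product F12 = 0.820×1289 = 1057 g/s.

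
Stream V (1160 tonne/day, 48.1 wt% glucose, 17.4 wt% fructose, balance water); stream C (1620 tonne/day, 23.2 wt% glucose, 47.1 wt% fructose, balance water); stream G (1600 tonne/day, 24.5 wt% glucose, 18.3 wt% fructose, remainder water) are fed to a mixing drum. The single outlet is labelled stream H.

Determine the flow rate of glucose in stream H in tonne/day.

glucose out = glucose in = 1160×0.481 + 1620×0.232 + 1600×0.245 = 1325.8 tonne/day.

1326 tonne/day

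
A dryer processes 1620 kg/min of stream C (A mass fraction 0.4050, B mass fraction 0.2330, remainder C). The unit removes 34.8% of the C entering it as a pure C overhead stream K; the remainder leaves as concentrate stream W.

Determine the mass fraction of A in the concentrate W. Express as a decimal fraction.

0.4634

A is not removed: 1620×0.405 = 656.1 kg/min of A enters W.
C entering = 1620×0.362 = 586.44 kg/min; overhead removed = 0.348×586.44 = 204.08 kg/min.
Concentrate = 1620 − 204.08 = 1415.9 kg/min.
Mass fraction = 656.1/1415.9 = 0.4634.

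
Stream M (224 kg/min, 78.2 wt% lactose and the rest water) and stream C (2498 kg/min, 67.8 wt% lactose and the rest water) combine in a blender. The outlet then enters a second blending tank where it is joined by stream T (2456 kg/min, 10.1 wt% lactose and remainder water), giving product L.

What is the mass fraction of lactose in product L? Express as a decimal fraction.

Overall, product flow = 5178 kg/min.
lactose in = 224×0.782 + 2498×0.678 + 2456×0.101 = 2116.9 kg/min.
lactose fraction in L = 0.409.

0.409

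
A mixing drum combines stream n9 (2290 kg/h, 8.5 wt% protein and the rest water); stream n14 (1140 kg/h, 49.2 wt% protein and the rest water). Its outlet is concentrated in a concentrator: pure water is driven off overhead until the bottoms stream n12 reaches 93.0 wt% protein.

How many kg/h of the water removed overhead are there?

2618 kg/h

protein entering = 2290×0.085 + 1140×0.492 = 755.53 kg/h.
All protein reports to n12, so n12 = 755.53/0.930 = 812.4 kg/h.
Total feed = 3430 kg/h; overhead = 3430 − 812.4 = 2617.6 kg/h.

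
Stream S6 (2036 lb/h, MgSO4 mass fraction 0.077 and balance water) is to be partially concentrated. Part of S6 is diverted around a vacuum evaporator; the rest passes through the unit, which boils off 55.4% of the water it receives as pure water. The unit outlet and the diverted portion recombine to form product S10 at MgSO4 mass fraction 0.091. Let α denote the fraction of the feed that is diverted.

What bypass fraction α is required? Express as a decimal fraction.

0.699

All 2036×0.077 = 156.77 lb/h of MgSO4 reaches S10, so S10 = 156.77/0.091 = 1722.8 lb/h and vapour = 313.23 lb/h.
The evaporator receives (1−α)·2036 of feed at 0.923 water and removes 0.554 of that water:
0.554×0.923×(1−α)×2036 = 313.23
(1−α) = 313.23/1041.1 = 0.3009;  α = 0.6991.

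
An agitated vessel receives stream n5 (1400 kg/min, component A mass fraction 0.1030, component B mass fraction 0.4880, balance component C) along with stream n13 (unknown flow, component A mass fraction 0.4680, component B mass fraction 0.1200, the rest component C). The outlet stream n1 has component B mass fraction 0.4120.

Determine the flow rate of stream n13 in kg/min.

Let n13 be the unknown flow. Total out = 1400 + n13.
component B balance: 683.2 + 0.120·n13 = 0.412·(1400 + n13)
(0.120 − 0.412)·n13 = 0.412×1400 − 683.2 = -106.4
n13 = -106.4 / -0.292 = 364.38 kg/min

364.4 kg/min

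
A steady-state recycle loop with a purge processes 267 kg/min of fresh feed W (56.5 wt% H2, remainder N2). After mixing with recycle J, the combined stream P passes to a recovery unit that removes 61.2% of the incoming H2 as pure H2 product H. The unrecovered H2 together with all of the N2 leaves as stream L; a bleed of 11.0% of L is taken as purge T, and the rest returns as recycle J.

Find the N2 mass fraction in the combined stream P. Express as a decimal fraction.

N2 enters only via W and leaves only via the purge: 267×0.435 = 0.110×(N2 in L), and the recovery unit passes all N2, so N2 in P = N2 in L = 1055.9 kg/min.
H2 in P: m_A = 267×0.565 + (1−0.110)·(1−0.612)·m_A, so m_A = 150.85/0.6547 = 230.43 kg/min.
P = 230.43 + 1055.9 = 1286.3 kg/min.
N2 fraction in P = 1055.9/1286.3 = 0.821.

0.821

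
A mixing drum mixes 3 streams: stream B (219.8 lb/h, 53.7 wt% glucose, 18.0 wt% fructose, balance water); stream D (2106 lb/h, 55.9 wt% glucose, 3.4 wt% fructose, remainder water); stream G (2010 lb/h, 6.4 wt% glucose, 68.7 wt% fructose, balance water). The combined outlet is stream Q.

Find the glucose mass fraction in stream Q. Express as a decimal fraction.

0.328

Total flow out = 219.8 + 2106 + 2010 = 4335.8 lb/h.
glucose in = 219.8×0.537 + 2106×0.559 + 2010×0.064 = 1423.9 lb/h.
glucose mass fraction in Q = 1423.9/4335.8 = 0.328.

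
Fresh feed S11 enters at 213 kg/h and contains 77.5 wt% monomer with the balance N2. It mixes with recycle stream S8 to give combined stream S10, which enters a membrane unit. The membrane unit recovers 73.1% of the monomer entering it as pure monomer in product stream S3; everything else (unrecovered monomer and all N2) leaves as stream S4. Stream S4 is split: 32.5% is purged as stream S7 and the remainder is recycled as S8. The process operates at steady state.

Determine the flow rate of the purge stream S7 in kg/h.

65.56 kg/h

N2 enters only via S11 and leaves only via the purge: 213×0.225 = 0.325×(N2 in S4), and the membrane unit passes all N2, so N2 in S10 = N2 in S4 = 147.46 kg/h.
monomer in S10: m_A = 213×0.775 + (1−0.325)·(1−0.731)·m_A, so m_A = 165.08/0.8184 = 201.7 kg/h.
S4 = (1−0.731)×201.7 + 147.46 = 201.72 kg/h.
Purge S7 = 0.325×201.72 = 65.558 kg/h.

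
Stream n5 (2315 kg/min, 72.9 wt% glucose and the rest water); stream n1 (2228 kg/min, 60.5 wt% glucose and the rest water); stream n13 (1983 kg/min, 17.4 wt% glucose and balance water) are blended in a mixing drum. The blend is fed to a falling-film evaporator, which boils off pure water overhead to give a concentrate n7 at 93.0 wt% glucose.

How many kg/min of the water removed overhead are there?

2891 kg/min

glucose entering = 2315×0.729 + 2228×0.605 + 1983×0.174 = 3380.6 kg/min.
All glucose reports to n7, so n7 = 3380.6/0.930 = 3635.1 kg/min.
Total feed = 6526 kg/min; overhead = 6526 − 3635.1 = 2890.9 kg/min.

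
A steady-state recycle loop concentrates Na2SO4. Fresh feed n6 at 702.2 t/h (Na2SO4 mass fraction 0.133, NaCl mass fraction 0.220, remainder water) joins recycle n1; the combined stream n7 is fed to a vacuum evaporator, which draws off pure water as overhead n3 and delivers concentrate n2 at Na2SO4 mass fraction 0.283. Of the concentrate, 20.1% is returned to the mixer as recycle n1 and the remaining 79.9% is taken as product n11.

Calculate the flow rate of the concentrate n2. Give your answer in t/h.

Overall Na2SO4 balance (none leaves overhead): Na2SO4 in fresh feed = Na2SO4 in product, i.e. 702.2×0.133 = (1−0.201)·n2·0.283.
n2 = 93.393/(0.283×0.799) = 413.03 t/h.

413 t/h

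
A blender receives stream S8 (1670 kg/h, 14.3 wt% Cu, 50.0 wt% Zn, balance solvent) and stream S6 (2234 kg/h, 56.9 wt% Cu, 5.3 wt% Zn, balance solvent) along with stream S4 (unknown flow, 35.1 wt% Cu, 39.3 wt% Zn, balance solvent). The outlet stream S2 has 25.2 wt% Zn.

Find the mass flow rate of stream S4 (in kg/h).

215.6 kg/h

Let S4 be the unknown flow. Total out = 3904 + S4.
Zn balance: 953.4 + 0.393·S4 = 0.252·(3904 + S4)
(0.393 − 0.252)·S4 = 0.252×3904 − 953.4 = 30.406
S4 = 30.406 / 0.141 = 215.65 kg/h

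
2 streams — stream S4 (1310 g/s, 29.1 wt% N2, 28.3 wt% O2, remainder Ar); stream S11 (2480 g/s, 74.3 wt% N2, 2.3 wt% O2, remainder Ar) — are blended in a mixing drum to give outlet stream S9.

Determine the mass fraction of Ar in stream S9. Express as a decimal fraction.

0.300

Total flow out = 1310 + 2480 = 3790 g/s.
Ar in = 1310×0.426 + 2480×0.234 = 1138.4 g/s.
Ar mass fraction in S9 = 1138.4/3790 = 0.300.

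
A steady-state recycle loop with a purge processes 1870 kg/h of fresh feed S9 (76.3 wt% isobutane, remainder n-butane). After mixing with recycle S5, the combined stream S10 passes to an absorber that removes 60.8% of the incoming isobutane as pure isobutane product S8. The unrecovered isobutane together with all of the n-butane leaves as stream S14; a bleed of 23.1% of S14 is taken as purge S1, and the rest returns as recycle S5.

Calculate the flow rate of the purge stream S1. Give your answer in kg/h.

n-butane enters only via S9 and leaves only via the purge: 1870×0.237 = 0.231×(n-butane in S14), and the absorber passes all n-butane, so n-butane in S10 = n-butane in S14 = 1918.6 kg/h.
isobutane in S10: m_A = 1870×0.763 + (1−0.231)·(1−0.608)·m_A, so m_A = 1426.8/0.6986 = 2042.5 kg/h.
S14 = (1−0.608)×2042.5 + 1918.6 = 2719.2 kg/h.
Purge S1 = 0.231×2719.2 = 628.14 kg/h.

628.1 kg/h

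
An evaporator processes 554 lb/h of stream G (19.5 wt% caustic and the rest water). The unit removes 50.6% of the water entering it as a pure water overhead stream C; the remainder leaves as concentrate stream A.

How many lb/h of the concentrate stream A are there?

water entering = 554×0.805 = 445.97 lb/h; overhead removed = 0.506×445.97 = 225.66 lb/h.
Concentrate = 554 − 225.66 = 328.34 lb/h.

328.3 lb/h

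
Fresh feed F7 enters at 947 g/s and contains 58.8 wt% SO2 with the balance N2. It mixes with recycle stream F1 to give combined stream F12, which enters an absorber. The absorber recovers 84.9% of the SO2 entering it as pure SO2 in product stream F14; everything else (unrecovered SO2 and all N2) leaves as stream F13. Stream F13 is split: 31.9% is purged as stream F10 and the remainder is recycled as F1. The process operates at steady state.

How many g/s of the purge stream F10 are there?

N2 enters only via F7 and leaves only via the purge: 947×0.412 = 0.319×(N2 in F13), and the absorber passes all N2, so N2 in F12 = N2 in F13 = 1223.1 g/s.
SO2 in F12: m_A = 947×0.588 + (1−0.319)·(1−0.849)·m_A, so m_A = 556.84/0.8972 = 620.66 g/s.
F13 = (1−0.849)×620.66 + 1223.1 = 1316.8 g/s.
Purge F10 = 0.319×1316.8 = 420.06 g/s.

420.1 g/s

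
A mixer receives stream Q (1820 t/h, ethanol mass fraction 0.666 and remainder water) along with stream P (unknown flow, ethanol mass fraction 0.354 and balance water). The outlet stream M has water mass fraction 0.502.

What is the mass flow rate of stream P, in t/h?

Let P be the unknown flow. Total out = 1820 + P.
water balance: 607.88 + 0.646·P = 0.502·(1820 + P)
(0.646 − 0.502)·P = 0.502×1820 − 607.88 = 305.76
P = 305.76 / 0.144 = 2123.3 t/h

2123 t/h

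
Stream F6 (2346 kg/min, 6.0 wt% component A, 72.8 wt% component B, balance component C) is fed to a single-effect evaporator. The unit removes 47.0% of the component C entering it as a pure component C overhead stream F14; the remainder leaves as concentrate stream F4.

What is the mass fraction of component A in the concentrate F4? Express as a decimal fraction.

component A is not removed: 2346×0.060 = 140.76 kg/min of component A enters F4.
component C entering = 2346×0.212 = 497.35 kg/min; overhead removed = 0.470×497.35 = 233.76 kg/min.
Concentrate = 2346 − 233.76 = 2112.2 kg/min.
Mass fraction = 140.76/2112.2 = 0.067.

0.067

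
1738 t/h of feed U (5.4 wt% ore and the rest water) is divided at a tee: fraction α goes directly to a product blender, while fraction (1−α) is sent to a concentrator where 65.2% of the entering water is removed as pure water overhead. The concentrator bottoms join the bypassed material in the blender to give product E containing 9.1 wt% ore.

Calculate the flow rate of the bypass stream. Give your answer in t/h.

592.3 t/h

All 1738×0.054 = 93.852 t/h of ore reaches E, so E = 93.852/0.091 = 1031.3 t/h and vapour = 706.66 t/h.
The evaporator receives (1−α)·1738 of feed at 0.946 water and removes 0.652 of that water:
0.652×0.946×(1−α)×1738 = 706.66
(1−α) = 706.66/1072 = 0.6592;  α = 0.3408.
Bypass flow = 0.3408×1738 = 592.3 t/h.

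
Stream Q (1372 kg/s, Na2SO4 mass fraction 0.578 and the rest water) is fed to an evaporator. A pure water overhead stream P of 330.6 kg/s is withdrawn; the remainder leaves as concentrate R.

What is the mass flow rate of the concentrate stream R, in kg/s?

Concentrate = 1372 − 330.6 = 1041.4 kg/s.

1041 kg/s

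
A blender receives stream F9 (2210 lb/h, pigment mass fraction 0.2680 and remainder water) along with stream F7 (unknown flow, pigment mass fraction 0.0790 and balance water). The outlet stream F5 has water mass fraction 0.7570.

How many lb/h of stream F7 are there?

Let F7 be the unknown flow. Total out = 2210 + F7.
water balance: 1617.7 + 0.921·F7 = 0.757·(2210 + F7)
(0.921 − 0.757)·F7 = 0.757×2210 − 1617.7 = 55.25
F7 = 55.25 / 0.164 = 336.89 lb/h

336.9 lb/h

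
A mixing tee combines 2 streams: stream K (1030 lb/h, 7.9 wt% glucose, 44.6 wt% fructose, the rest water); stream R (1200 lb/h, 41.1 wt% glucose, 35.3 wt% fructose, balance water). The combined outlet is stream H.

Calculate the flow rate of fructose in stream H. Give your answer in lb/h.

fructose out = fructose in = 1030×0.446 + 1200×0.353 = 882.98 lb/h.

883 lb/h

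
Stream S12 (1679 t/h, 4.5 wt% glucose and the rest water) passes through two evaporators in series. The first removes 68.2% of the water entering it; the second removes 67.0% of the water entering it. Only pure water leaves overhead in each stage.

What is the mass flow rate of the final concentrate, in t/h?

243.8 t/h

water in feed = 1679×0.955 = 1603.4 t/h.
After stage 1: water left = (1−0.682)×1603.4 = 509.9; stream total = 585.45 t/h.
After stage 2: water left = (1−0.670)×509.9 = 168.27; final concentrate = 243.82 t/h.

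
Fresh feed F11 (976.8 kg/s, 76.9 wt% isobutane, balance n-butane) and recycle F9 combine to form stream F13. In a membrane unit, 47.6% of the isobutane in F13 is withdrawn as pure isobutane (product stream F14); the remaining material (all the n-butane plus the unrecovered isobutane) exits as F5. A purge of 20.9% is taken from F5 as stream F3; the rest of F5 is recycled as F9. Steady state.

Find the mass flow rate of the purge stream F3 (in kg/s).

n-butane enters only via F11 and leaves only via the purge: 976.8×0.231 = 0.209×(n-butane in F5), and the membrane unit passes all n-butane, so n-butane in F13 = n-butane in F5 = 1079.6 kg/s.
isobutane in F13: m_A = 976.8×0.769 + (1−0.209)·(1−0.476)·m_A, so m_A = 751.16/0.5855 = 1282.9 kg/s.
F5 = (1−0.476)×1282.9 + 1079.6 = 1751.9 kg/s.
Purge F3 = 0.209×1751.9 = 366.14 kg/s.

366.1 kg/s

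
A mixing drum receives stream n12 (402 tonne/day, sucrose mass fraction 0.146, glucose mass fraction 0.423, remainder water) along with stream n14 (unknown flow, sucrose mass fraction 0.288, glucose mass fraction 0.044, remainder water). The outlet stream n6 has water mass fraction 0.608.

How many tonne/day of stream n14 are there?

1186 tonne/day

Let n14 be the unknown flow. Total out = 402 + n14.
water balance: 173.26 + 0.668·n14 = 0.608·(402 + n14)
(0.668 − 0.608)·n14 = 0.608×402 − 173.26 = 71.154
n14 = 71.154 / 0.060 = 1185.9 tonne/day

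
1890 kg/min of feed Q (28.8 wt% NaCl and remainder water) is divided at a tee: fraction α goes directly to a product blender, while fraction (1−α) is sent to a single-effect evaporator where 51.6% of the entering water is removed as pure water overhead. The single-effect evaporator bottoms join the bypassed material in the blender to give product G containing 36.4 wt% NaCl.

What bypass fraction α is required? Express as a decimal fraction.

All 1890×0.288 = 544.32 kg/min of NaCl reaches G, so G = 544.32/0.364 = 1495.4 kg/min and vapour = 394.62 kg/min.
The evaporator receives (1−α)·1890 of feed at 0.712 water and removes 0.516 of that water:
0.516×0.712×(1−α)×1890 = 394.62
(1−α) = 394.62/694.37 = 0.5683;  α = 0.4317.

0.432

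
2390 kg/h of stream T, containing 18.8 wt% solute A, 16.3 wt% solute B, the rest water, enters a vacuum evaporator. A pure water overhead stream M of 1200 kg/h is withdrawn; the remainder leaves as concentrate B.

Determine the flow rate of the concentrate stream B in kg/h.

Concentrate = 2390 − 1200 = 1190 kg/h.

1190 kg/h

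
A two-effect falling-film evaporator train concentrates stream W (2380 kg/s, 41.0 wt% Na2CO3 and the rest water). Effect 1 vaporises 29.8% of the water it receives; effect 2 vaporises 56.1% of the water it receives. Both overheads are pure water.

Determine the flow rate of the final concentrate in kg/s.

water in feed = 2380×0.590 = 1404.2 kg/s.
After stage 1: water left = (1−0.298)×1404.2 = 985.75; stream total = 1961.5 kg/s.
After stage 2: water left = (1−0.561)×985.75 = 432.74; final concentrate = 1408.5 kg/s.

1409 kg/s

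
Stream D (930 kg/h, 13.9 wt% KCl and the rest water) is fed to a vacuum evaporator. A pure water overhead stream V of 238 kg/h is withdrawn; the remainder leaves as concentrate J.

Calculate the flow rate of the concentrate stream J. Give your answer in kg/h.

Concentrate = 930 − 238 = 692 kg/h.

692 kg/h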